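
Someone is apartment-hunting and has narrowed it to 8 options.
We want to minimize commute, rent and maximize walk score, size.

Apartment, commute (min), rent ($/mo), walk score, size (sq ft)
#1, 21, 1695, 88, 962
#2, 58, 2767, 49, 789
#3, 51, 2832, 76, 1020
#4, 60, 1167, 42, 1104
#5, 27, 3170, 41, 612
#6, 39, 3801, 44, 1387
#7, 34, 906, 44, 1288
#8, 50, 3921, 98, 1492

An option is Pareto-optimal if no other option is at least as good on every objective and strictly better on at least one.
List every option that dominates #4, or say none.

#7

#7: commute 34≤60, rent 906≤1167, walk score 44≥42, size 1288≥1104 — dominates #4.
Others (#1, #2, #3, #5, #6, #8) are each worse than #4 on at least one objective.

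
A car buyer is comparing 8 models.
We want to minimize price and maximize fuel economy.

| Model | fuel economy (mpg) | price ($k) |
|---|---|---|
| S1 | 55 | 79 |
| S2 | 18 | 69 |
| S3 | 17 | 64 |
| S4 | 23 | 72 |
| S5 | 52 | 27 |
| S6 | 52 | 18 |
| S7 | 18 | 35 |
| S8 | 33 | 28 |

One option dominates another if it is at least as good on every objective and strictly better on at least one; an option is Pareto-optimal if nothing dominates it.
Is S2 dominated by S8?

S8 vs S2: fuel economy 33≥18, price 28≤69 — S8 is at least as good on every objective with at least one strict improvement.

Yes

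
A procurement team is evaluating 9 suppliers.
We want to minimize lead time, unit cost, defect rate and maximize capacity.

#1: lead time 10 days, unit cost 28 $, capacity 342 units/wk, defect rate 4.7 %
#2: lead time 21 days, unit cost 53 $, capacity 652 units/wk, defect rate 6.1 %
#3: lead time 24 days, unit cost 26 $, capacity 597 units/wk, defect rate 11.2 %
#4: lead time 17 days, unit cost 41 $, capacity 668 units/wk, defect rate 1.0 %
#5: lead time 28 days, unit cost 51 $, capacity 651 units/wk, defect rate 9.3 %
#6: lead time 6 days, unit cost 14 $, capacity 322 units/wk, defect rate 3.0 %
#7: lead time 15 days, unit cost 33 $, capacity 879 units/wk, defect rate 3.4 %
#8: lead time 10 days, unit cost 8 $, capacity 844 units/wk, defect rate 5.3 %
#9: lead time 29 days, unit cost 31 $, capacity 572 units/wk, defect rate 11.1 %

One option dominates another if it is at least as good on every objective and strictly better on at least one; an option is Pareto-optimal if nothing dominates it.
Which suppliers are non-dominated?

#1, #4, #6, #7, #8

#1: not dominated.
#2: dominated by #4 (lead time 17≤21, unit cost 41≤53, capacity 668≥652, defect rate 1.0≤6.1).
#3: dominated by #8 (lead time 10≤24, unit cost 8≤26, capacity 844≥597, defect rate 5.3≤11.2).
#4: not dominated (best defect rate).
#5: dominated by #4 (lead time 17≤28, unit cost 41≤51, capacity 668≥651, defect rate 1.0≤9.3).
#6: not dominated (best lead time).
#7: not dominated (best capacity).
#8: not dominated (best unit cost).
#9: dominated by #8 (lead time 10≤29, unit cost 8≤31, capacity 844≥572, defect rate 5.3≤11.1).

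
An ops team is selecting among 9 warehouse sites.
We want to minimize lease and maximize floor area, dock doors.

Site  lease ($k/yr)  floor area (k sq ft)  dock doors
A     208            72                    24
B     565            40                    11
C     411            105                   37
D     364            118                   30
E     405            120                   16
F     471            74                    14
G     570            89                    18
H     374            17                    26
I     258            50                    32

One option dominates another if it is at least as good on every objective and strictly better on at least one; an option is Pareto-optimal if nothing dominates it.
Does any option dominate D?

No

A: worse on floor area (72 vs 118).
B: worse on lease (565 vs 364).
C: worse on lease (411 vs 364).
E: worse on lease (405 vs 364).
F: worse on lease (471 vs 364).
G: worse on lease (570 vs 364).
H: worse on lease (374 vs 364).
I: worse on floor area (50 vs 118).
No option is at least as good as D on every objective and strictly better on one.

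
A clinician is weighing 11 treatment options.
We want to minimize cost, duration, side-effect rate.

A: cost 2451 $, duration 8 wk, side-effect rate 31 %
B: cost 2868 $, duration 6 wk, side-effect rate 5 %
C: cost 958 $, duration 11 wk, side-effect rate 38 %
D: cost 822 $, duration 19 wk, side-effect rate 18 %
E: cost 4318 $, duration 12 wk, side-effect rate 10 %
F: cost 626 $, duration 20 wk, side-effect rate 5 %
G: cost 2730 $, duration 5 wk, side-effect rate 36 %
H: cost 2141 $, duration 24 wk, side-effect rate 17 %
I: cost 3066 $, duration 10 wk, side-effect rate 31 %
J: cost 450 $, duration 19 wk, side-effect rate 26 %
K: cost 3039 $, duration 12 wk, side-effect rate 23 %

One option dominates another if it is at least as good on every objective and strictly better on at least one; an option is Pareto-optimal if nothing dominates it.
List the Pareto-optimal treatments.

A: not dominated.
B: not dominated.
C: not dominated.
D: not dominated.
E: dominated by B (cost 2868≤4318, duration 6≤12, side-effect rate 5≤10).
F: not dominated.
G: not dominated (best duration).
H: dominated by F (cost 626≤2141, duration 20≤24, side-effect rate 5≤17).
I: dominated by A (cost 2451≤3066, duration 8≤10, side-effect rate 31≤31).
J: not dominated (best cost).
K: dominated by B (cost 2868≤3039, duration 6≤12, side-effect rate 5≤23).

A, B, C, D, F, G, J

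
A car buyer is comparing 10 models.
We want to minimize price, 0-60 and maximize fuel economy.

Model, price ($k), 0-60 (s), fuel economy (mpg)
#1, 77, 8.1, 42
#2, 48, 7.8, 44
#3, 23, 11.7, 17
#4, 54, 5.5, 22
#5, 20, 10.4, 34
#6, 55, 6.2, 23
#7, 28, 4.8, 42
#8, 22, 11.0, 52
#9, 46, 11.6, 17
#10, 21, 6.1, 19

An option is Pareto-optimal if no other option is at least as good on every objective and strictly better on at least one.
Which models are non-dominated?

#2, #5, #7, #8, #10

#1: dominated by #2 (price 48≤77, 0-60 7.8≤8.1, fuel economy 44≥42).
#2: not dominated.
#3: dominated by #5 (price 20≤23, 0-60 10.4≤11.7, fuel economy 34≥17).
#4: dominated by #7 (price 28≤54, 0-60 4.8≤5.5, fuel economy 42≥22).
#5: not dominated (best price).
#6: dominated by #7 (price 28≤55, 0-60 4.8≤6.2, fuel economy 42≥23).
#7: not dominated (best 0-60).
#8: not dominated (best fuel economy).
#9: dominated by #5 (price 20≤46, 0-60 10.4≤11.6, fuel economy 34≥17).
#10: not dominated.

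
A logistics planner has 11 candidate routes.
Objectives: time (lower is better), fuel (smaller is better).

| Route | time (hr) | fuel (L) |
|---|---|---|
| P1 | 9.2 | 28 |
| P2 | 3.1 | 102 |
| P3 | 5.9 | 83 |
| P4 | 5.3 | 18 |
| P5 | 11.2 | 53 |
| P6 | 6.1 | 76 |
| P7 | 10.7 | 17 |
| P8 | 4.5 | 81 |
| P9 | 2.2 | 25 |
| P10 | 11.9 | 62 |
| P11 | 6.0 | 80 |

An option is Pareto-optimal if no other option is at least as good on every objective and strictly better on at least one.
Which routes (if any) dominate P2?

P9: time 2.2≤3.1, fuel 25≤102 — dominates P2.
Others (P1, P3, P4, P5, P6, P7, P8, P10, P11) are each worse than P2 on at least one objective.

P9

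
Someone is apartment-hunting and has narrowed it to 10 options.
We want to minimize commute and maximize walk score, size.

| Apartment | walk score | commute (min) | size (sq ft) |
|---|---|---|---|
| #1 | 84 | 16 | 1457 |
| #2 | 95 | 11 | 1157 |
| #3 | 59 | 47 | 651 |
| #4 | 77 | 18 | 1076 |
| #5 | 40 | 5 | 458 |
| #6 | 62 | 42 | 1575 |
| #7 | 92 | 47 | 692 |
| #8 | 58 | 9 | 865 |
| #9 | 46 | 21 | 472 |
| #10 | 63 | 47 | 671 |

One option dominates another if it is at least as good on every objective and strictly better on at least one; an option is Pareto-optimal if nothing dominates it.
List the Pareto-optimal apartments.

#1, #2, #5, #6, #8

#1: not dominated.
#2: not dominated (best walk score).
#3: dominated by #1 (walk score 84≥59, commute 16≤47, size 1457≥651).
#4: dominated by #1 (walk score 84≥77, commute 16≤18, size 1457≥1076).
#5: not dominated (best commute).
#6: not dominated (best size).
#7: dominated by #2 (walk score 95≥92, commute 11≤47, size 1157≥692).
#8: not dominated.
#9: dominated by #1 (walk score 84≥46, commute 16≤21, size 1457≥472).
#10: dominated by #1 (walk score 84≥63, commute 16≤47, size 1457≥671).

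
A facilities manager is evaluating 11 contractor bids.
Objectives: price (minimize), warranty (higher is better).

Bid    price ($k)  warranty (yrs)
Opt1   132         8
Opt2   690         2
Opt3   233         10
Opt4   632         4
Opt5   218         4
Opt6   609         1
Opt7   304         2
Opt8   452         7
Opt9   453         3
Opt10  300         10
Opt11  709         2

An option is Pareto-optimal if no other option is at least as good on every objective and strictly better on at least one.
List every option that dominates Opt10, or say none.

Opt3

Opt3: price 233≤300, warranty 10≥10 — dominates Opt10.
Others (Opt1, Opt2, Opt4, Opt5, Opt6, Opt7, Opt8, Opt9, Opt11) are each worse than Opt10 on at least one objective.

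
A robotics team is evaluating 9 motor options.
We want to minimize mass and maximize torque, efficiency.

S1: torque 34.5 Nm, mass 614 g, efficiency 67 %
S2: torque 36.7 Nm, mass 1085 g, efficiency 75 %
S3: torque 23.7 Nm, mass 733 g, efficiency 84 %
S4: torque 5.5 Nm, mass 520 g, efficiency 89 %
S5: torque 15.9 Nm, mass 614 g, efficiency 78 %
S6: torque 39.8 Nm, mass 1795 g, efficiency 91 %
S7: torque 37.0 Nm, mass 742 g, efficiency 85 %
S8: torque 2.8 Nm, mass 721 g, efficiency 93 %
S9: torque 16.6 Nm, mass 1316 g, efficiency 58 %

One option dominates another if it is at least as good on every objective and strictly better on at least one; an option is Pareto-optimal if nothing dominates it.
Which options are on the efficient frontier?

S1: not dominated.
S2: dominated by S7 (torque 37.0≥36.7, mass 742≤1085, efficiency 85≥75).
S3: not dominated.
S4: not dominated (best mass).
S5: not dominated.
S6: not dominated (best torque).
S7: not dominated.
S8: not dominated (best efficiency).
S9: dominated by S1 (torque 34.5≥16.6, mass 614≤1316, efficiency 67≥58).

S1, S3, S4, S5, S6, S7, S8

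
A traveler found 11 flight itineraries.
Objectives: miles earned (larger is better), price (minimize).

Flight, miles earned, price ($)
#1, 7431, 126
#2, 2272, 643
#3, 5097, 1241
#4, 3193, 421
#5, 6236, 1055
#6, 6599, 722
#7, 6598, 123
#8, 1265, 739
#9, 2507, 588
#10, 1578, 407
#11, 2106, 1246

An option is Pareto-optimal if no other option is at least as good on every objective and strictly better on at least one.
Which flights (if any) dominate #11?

#1: miles earned 7431≥2106, price 126≤1246 — dominates #11.
#2: miles earned 2272≥2106, price 643≤1246 — dominates #11.
#3: miles earned 5097≥2106, price 1241≤1246 — dominates #11.
#4: miles earned 3193≥2106, price 421≤1246 — dominates #11.
#5: miles earned 6236≥2106, price 1055≤1246 — dominates #11.
#6: miles earned 6599≥2106, price 722≤1246 — dominates #11.
#7: miles earned 6598≥2106, price 123≤1246 — dominates #11.
#9: miles earned 2507≥2106, price 588≤1246 — dominates #11.
Others (#8, #10) are each worse than #11 on at least one objective.

#1, #2, #3, #4, #5, #6, #7, #9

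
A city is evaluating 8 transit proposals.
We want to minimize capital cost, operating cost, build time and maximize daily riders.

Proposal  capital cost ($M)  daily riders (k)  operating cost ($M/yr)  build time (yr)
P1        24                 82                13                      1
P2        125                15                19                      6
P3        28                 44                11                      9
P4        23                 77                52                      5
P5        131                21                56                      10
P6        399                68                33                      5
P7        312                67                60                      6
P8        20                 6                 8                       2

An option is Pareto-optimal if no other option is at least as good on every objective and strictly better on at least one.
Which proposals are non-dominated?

P1: not dominated (best daily riders).
P2: dominated by P1 (capital cost 24≤125, daily riders 82≥15, operating cost 13≤19, build time 1≤6).
P3: not dominated.
P4: not dominated.
P5: dominated by P1 (capital cost 24≤131, daily riders 82≥21, operating cost 13≤56, build time 1≤10).
P6: dominated by P1 (capital cost 24≤399, daily riders 82≥68, operating cost 13≤33, build time 1≤5).
P7: dominated by P1 (capital cost 24≤312, daily riders 82≥67, operating cost 13≤60, build time 1≤6).
P8: not dominated (best capital cost).

P1, P3, P4, P8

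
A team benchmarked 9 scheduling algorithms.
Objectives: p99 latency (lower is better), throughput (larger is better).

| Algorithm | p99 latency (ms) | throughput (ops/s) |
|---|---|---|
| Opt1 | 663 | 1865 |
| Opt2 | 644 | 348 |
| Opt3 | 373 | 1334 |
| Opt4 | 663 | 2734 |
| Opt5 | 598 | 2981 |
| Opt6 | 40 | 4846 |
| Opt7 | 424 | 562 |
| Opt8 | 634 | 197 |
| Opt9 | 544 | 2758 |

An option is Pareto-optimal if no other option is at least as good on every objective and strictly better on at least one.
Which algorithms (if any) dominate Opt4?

Opt5, Opt6, Opt9

Opt5: p99 latency 598≤663, throughput 2981≥2734 — dominates Opt4.
Opt6: p99 latency 40≤663, throughput 4846≥2734 — dominates Opt4.
Opt9: p99 latency 544≤663, throughput 2758≥2734 — dominates Opt4.
Others (Opt1, Opt2, Opt3, Opt7, Opt8) are each worse than Opt4 on at least one objective.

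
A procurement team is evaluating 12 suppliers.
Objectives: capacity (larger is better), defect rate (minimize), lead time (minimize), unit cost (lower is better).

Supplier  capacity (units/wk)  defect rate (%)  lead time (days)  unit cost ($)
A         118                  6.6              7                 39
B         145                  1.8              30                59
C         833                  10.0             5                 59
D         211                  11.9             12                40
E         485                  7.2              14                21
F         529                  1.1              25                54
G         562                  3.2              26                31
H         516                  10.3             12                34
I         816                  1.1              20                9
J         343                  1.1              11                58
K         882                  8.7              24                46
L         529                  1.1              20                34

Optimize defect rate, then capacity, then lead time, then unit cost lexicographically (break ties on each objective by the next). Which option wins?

First minimize defect rate: best is 1.1, kept {F, I, J, L}.
Then maximize capacity: best is 816, kept {I}.

I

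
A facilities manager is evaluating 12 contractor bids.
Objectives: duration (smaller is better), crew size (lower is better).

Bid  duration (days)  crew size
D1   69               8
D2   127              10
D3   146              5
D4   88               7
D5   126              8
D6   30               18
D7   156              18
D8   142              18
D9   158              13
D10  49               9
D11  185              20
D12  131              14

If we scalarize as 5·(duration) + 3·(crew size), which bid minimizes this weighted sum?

D6

D1: 5·69 + 3·8 = 369
D2: 5·127 + 3·10 = 665
D3: 5·146 + 3·5 = 745
D4: 5·88 + 3·7 = 461
D5: 5·126 + 3·8 = 654
D6: 5·30 + 3·18 = 204
D7: 5·156 + 3·18 = 834
D8: 5·142 + 3·18 = 764
D9: 5·158 + 3·13 = 829
D10: 5·49 + 3·9 = 272
D11: 5·185 + 3·20 = 985
D12: 5·131 + 3·14 = 697
Lowest: D6 at 204.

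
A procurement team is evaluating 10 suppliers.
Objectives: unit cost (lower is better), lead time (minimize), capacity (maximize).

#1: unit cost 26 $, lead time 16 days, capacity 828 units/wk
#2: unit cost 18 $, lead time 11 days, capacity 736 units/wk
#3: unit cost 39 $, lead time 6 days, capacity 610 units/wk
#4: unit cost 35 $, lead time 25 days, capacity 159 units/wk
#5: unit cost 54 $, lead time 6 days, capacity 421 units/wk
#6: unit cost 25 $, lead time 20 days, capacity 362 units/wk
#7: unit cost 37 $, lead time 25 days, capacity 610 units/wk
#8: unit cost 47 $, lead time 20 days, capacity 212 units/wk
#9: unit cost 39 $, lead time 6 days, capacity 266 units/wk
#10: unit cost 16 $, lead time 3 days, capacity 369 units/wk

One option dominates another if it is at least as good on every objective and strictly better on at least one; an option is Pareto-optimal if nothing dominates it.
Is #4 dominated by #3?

No

#3 vs #4: #3 is worse on unit cost (39 vs 35), so it does not dominate #4.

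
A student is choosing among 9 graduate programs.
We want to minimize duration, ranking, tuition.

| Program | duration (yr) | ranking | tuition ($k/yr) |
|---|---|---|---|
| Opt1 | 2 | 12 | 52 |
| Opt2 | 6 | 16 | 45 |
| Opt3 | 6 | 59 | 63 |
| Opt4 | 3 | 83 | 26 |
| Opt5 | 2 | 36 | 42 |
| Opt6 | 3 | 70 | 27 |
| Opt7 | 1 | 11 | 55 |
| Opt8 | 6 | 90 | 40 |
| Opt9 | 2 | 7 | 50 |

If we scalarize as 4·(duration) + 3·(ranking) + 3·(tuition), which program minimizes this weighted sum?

Opt1: 4·2 + 3·12 + 3·52 = 200
Opt2: 4·6 + 3·16 + 3·45 = 207
Opt3: 4·6 + 3·59 + 3·63 = 390
Opt4: 4·3 + 3·83 + 3·26 = 339
Opt5: 4·2 + 3·36 + 3·42 = 242
Opt6: 4·3 + 3·70 + 3·27 = 303
Opt7: 4·1 + 3·11 + 3·55 = 202
Opt8: 4·6 + 3·90 + 3·40 = 414
Opt9: 4·2 + 3·7 + 3·50 = 179
Lowest: Opt9 at 179.

Opt9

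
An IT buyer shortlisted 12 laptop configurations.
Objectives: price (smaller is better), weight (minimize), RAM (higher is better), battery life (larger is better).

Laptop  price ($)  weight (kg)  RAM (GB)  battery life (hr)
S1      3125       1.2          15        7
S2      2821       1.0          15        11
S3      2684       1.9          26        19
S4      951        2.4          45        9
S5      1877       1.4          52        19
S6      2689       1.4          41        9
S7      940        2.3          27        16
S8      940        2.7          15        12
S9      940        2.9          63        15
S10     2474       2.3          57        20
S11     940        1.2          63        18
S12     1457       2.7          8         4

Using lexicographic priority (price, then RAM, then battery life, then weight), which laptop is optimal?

S11

First minimize price: best is 940, kept {S7, S8, S9, S11}.
Then maximize RAM: best is 63, kept {S9, S11}.
Then maximize battery life: best is 18, kept {S11}.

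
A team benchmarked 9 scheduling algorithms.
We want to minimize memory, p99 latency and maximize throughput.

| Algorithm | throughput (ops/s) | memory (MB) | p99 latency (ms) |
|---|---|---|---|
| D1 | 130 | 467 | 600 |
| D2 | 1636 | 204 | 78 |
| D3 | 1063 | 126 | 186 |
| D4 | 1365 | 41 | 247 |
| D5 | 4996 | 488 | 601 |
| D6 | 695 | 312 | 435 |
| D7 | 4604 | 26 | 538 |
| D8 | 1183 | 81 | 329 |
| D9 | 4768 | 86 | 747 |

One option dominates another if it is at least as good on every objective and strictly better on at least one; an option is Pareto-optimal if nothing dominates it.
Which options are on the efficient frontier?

D1: dominated by D2 (throughput 1636≥130, memory 204≤467, p99 latency 78≤600).
D2: not dominated (best p99 latency).
D3: not dominated.
D4: not dominated.
D5: not dominated (best throughput).
D6: dominated by D2 (throughput 1636≥695, memory 204≤312, p99 latency 78≤435).
D7: not dominated (best memory).
D8: dominated by D4 (throughput 1365≥1183, memory 41≤81, p99 latency 247≤329).
D9: not dominated.

D2, D3, D4, D5, D7, D9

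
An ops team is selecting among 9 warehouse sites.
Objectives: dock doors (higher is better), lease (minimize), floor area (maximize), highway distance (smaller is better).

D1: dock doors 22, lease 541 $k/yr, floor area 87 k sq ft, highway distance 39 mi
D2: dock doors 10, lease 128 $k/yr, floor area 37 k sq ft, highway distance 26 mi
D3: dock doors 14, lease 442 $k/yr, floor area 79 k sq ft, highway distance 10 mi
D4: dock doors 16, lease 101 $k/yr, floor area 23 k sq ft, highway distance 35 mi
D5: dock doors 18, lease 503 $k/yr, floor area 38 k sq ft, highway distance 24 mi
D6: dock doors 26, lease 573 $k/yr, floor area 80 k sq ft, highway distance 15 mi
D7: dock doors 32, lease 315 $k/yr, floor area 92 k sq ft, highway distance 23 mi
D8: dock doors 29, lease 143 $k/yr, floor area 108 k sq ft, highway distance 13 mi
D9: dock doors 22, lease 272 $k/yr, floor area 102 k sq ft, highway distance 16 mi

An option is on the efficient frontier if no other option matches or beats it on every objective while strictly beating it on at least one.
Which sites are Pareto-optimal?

D2, D3, D4, D7, D8

D1: dominated by D7 (dock doors 32≥22, lease 315≤541, floor area 92≥87, highway distance 23≤39).
D2: not dominated.
D3: not dominated (best highway distance).
D4: not dominated (best lease).
D5: dominated by D7 (dock doors 32≥18, lease 315≤503, floor area 92≥38, highway distance 23≤24).
D6: dominated by D8 (dock doors 29≥26, lease 143≤573, floor area 108≥80, highway distance 13≤15).
D7: not dominated (best dock doors).
D8: not dominated (best floor area).
D9: dominated by D8 (dock doors 29≥22, lease 143≤272, floor area 108≥102, highway distance 13≤16).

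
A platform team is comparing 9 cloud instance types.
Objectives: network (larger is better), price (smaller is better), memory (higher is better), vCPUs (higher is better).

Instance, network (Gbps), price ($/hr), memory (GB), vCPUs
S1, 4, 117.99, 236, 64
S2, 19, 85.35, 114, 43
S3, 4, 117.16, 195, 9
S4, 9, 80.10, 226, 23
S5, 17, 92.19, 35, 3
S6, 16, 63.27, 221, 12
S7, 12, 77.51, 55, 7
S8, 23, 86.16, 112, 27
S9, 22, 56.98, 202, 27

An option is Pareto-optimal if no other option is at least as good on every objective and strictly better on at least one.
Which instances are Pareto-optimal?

S1: not dominated (best memory).
S2: not dominated.
S3: dominated by S4 (network 9≥4, price 80.10≤117.16, memory 226≥195, vCPUs 23≥9).
S4: not dominated.
S5: dominated by S2 (network 19≥17, price 85.35≤92.19, memory 114≥35, vCPUs 43≥3).
S6: not dominated.
S7: dominated by S6 (network 16≥12, price 63.27≤77.51, memory 221≥55, vCPUs 12≥7).
S8: not dominated (best network).
S9: not dominated (best price).

S1, S2, S4, S6, S8, S9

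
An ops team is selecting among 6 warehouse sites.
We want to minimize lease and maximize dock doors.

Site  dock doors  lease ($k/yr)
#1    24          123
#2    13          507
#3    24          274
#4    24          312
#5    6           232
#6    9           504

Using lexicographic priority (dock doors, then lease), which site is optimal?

First maximize dock doors: best is 24, kept {#1, #3, #4}.
Then minimize lease: best is 123, kept {#1}.

#1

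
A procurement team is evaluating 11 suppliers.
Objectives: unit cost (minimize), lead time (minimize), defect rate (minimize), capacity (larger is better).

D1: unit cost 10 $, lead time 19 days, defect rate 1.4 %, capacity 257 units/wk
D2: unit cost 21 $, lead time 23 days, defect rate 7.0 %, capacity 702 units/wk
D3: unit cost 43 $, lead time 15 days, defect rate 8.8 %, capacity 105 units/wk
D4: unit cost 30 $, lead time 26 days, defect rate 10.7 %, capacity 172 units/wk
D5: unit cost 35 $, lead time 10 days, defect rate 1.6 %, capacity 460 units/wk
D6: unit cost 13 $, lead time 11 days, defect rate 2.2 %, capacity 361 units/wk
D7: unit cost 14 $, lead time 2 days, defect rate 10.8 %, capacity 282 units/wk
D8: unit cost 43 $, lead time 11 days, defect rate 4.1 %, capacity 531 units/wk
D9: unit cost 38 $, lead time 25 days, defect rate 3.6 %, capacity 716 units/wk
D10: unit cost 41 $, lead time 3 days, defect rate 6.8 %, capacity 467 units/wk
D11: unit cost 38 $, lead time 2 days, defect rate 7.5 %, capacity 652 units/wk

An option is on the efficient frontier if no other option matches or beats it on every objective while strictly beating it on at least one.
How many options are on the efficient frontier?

9

D1: not dominated (best unit cost).
D2: not dominated.
D3: dominated by D5 (unit cost 35≤43, lead time 10≤15, defect rate 1.6≤8.8, capacity 460≥105).
D4: dominated by D1 (unit cost 10≤30, lead time 19≤26, defect rate 1.4≤10.7, capacity 257≥172).
D5: not dominated.
D6: not dominated.
D7: not dominated.
D8: not dominated.
D9: not dominated (best capacity).
D10: not dominated.
D11: not dominated.
Pareto-optimal: D1, D2, D5, D6, D7, D8, D9, D10, D11 → 9.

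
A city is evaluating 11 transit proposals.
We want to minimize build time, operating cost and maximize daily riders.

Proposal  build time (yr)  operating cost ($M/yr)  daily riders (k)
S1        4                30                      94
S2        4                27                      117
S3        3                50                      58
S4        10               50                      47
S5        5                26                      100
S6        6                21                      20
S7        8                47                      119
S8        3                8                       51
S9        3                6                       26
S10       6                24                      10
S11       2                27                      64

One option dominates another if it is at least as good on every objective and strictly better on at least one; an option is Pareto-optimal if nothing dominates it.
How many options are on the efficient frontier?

S1: dominated by S2 (build time 4≤4, operating cost 27≤30, daily riders 117≥94).
S2: not dominated.
S3: dominated by S11 (build time 2≤3, operating cost 27≤50, daily riders 64≥58).
S4: dominated by S1 (build time 4≤10, operating cost 30≤50, daily riders 94≥47).
S5: not dominated.
S6: dominated by S8 (build time 3≤6, operating cost 8≤21, daily riders 51≥20).
S7: not dominated (best daily riders).
S8: not dominated.
S9: not dominated (best operating cost).
S10: dominated by S6 (build time 6≤6, operating cost 21≤24, daily riders 20≥10).
S11: not dominated (best build time).
Pareto-optimal: S2, S5, S7, S8, S9, S11 → 6.

6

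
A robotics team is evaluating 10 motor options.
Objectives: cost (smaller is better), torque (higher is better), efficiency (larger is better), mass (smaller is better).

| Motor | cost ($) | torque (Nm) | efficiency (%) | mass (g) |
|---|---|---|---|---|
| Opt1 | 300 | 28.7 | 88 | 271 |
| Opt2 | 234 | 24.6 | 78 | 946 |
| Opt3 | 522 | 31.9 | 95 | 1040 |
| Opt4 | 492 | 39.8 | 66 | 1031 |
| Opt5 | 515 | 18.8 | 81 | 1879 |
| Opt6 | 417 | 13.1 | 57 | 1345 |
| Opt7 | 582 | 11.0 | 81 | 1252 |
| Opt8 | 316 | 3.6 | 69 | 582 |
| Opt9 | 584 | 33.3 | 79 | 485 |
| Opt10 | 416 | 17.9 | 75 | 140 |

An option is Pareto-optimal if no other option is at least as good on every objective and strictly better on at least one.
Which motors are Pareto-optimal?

Opt1: not dominated.
Opt2: not dominated (best cost).
Opt3: not dominated (best efficiency).
Opt4: not dominated (best torque).
Opt5: dominated by Opt1 (cost 300≤515, torque 28.7≥18.8, efficiency 88≥81, mass 271≤1879).
Opt6: dominated by Opt1 (cost 300≤417, torque 28.7≥13.1, efficiency 88≥57, mass 271≤1345).
Opt7: dominated by Opt1 (cost 300≤582, torque 28.7≥11.0, efficiency 88≥81, mass 271≤1252).
Opt8: dominated by Opt1 (cost 300≤316, torque 28.7≥3.6, efficiency 88≥69, mass 271≤582).
Opt9: not dominated.
Opt10: not dominated (best mass).

Opt1, Opt2, Opt3, Opt4, Opt9, Opt10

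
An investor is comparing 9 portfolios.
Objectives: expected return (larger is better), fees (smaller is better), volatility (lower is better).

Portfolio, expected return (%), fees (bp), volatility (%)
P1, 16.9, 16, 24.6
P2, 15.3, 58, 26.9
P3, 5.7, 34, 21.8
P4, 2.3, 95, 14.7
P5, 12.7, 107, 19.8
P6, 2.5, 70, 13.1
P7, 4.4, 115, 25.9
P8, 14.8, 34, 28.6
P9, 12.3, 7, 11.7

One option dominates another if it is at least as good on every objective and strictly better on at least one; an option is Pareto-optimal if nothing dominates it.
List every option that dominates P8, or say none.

P1

P1: expected return 16.9≥14.8, fees 16≤34, volatility 24.6≤28.6 — dominates P8.
Others (P2, P3, P4, P5, P6, P7, P9) are each worse than P8 on at least one objective.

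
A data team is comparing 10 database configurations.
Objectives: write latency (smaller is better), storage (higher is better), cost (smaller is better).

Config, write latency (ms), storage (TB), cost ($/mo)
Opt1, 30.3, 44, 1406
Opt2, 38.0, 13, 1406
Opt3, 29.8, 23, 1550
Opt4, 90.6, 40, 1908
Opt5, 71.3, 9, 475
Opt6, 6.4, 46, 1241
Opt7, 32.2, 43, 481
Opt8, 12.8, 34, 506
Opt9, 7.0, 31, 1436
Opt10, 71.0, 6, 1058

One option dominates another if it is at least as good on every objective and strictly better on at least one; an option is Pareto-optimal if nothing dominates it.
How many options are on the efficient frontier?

Opt1: dominated by Opt6 (write latency 6.4≤30.3, storage 46≥44, cost 1241≤1406).
Opt2: dominated by Opt1 (write latency 30.3≤38.0, storage 44≥13, cost 1406≤1406).
Opt3: dominated by Opt6 (write latency 6.4≤29.8, storage 46≥23, cost 1241≤1550).
Opt4: dominated by Opt1 (write latency 30.3≤90.6, storage 44≥40, cost 1406≤1908).
Opt5: not dominated (best cost).
Opt6: not dominated (best write latency).
Opt7: not dominated.
Opt8: not dominated.
Opt9: dominated by Opt6 (write latency 6.4≤7.0, storage 46≥31, cost 1241≤1436).
Opt10: dominated by Opt7 (write latency 32.2≤71.0, storage 43≥6, cost 481≤1058).
Pareto-optimal: Opt5, Opt6, Opt7, Opt8 → 4.

4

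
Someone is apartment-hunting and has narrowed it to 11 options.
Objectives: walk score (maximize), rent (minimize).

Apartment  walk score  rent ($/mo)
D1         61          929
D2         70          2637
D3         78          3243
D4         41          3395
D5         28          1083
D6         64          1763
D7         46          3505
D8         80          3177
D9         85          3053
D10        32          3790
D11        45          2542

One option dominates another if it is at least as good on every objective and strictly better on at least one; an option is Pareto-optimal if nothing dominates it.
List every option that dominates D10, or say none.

D1: walk score 61≥32, rent 929≤3790 — dominates D10.
D2: walk score 70≥32, rent 2637≤3790 — dominates D10.
D3: walk score 78≥32, rent 3243≤3790 — dominates D10.
D4: walk score 41≥32, rent 3395≤3790 — dominates D10.
D6: walk score 64≥32, rent 1763≤3790 — dominates D10.
D7: walk score 46≥32, rent 3505≤3790 — dominates D10.
D8: walk score 80≥32, rent 3177≤3790 — dominates D10.
D9: walk score 85≥32, rent 3053≤3790 — dominates D10.
D11: walk score 45≥32, rent 2542≤3790 — dominates D10.
Others (D5) are each worse than D10 on at least one objective.

D1, D2, D3, D4, D6, D7, D8, D9, D11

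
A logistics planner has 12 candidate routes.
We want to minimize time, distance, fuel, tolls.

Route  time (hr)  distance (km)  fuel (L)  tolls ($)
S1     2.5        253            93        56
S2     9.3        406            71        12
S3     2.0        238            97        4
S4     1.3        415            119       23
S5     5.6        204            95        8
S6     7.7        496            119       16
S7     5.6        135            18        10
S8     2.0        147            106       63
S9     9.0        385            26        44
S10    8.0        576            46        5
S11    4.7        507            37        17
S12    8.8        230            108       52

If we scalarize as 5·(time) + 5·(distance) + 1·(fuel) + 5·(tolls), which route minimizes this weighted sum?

S1: 5·2.5 + 5·253 + 1·93 + 5·56 = 1650.5
S2: 5·9.3 + 5·406 + 1·71 + 5·12 = 2207.5
S3: 5·2.0 + 5·238 + 1·97 + 5·4 = 1317.0
S4: 5·1.3 + 5·415 + 1·119 + 5·23 = 2315.5
S5: 5·5.6 + 5·204 + 1·95 + 5·8 = 1183.0
S6: 5·7.7 + 5·496 + 1·119 + 5·16 = 2717.5
S7: 5·5.6 + 5·135 + 1·18 + 5·10 = 771.0
S8: 5·2.0 + 5·147 + 1·106 + 5·63 = 1166.0
S9: 5·9.0 + 5·385 + 1·26 + 5·44 = 2216.0
S10: 5·8.0 + 5·576 + 1·46 + 5·5 = 2991.0
S11: 5·4.7 + 5·507 + 1·37 + 5·17 = 2680.5
S12: 5·8.8 + 5·230 + 1·108 + 5·52 = 1562.0
Lowest: S7 at 771.0.

S7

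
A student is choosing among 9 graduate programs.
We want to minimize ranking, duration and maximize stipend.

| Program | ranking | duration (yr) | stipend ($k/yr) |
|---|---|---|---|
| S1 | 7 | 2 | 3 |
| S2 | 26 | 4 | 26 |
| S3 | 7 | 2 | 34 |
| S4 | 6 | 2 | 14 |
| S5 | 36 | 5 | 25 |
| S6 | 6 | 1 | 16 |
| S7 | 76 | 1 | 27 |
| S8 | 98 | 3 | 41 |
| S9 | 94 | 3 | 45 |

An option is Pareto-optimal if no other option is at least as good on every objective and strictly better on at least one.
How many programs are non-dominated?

4

S1: dominated by S3 (ranking 7≤7, duration 2≤2, stipend 34≥3).
S2: dominated by S3 (ranking 7≤26, duration 2≤4, stipend 34≥26).
S3: not dominated.
S4: dominated by S6 (ranking 6≤6, duration 1≤2, stipend 16≥14).
S5: dominated by S2 (ranking 26≤36, duration 4≤5, stipend 26≥25).
S6: not dominated.
S7: not dominated.
S8: dominated by S9 (ranking 94≤98, duration 3≤3, stipend 45≥41).
S9: not dominated (best stipend).
Pareto-optimal: S3, S6, S7, S9 → 4.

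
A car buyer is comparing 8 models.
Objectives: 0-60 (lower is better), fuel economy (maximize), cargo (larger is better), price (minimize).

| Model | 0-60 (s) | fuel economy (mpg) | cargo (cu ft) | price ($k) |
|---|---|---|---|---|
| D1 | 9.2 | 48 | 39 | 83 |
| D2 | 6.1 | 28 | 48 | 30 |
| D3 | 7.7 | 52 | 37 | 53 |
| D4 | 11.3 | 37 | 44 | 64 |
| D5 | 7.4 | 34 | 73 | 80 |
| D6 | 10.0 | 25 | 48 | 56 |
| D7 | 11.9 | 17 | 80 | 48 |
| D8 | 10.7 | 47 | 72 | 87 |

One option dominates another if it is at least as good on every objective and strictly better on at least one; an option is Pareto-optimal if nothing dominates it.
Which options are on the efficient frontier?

D1, D2, D3, D4, D5, D7, D8

D1: not dominated.
D2: not dominated (best 0-60).
D3: not dominated (best fuel economy).
D4: not dominated.
D5: not dominated.
D6: dominated by D2 (0-60 6.1≤10.0, fuel economy 28≥25, cargo 48≥48, price 30≤56).
D7: not dominated (best cargo).
D8: not dominated.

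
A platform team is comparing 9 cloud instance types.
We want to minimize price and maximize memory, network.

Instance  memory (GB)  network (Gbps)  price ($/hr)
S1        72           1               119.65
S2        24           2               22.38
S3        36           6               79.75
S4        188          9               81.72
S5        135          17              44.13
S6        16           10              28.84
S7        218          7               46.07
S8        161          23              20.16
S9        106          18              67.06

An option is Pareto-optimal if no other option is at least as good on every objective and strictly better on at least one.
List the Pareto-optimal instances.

S4, S7, S8

S1: dominated by S4 (memory 188≥72, network 9≥1, price 81.72≤119.65).
S2: dominated by S8 (memory 161≥24, network 23≥2, price 20.16≤22.38).
S3: dominated by S5 (memory 135≥36, network 17≥6, price 44.13≤79.75).
S4: not dominated.
S5: dominated by S8 (memory 161≥135, network 23≥17, price 20.16≤44.13).
S6: dominated by S8 (memory 161≥16, network 23≥10, price 20.16≤28.84).
S7: not dominated (best memory).
S8: not dominated (best network).
S9: dominated by S8 (memory 161≥106, network 23≥18, price 20.16≤67.06).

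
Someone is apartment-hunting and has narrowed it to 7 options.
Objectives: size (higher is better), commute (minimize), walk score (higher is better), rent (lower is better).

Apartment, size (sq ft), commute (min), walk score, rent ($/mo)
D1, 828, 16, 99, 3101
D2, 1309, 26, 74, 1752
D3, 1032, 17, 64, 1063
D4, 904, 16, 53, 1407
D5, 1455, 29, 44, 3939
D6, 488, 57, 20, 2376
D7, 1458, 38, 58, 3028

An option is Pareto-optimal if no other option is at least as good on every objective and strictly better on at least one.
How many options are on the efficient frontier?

D1: not dominated (best walk score).
D2: not dominated.
D3: not dominated (best rent).
D4: not dominated.
D5: not dominated.
D6: dominated by D2 (size 1309≥488, commute 26≤57, walk score 74≥20, rent 1752≤2376).
D7: not dominated (best size).
Pareto-optimal: D1, D2, D3, D4, D5, D7 → 6.

6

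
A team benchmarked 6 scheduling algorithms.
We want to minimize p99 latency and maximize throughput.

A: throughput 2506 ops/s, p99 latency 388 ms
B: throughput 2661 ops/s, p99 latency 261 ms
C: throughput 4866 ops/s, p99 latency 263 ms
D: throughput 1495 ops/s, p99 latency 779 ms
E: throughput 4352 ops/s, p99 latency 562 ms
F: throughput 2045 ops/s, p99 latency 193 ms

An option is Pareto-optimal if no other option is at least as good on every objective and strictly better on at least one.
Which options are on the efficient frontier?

A: dominated by B (throughput 2661≥2506, p99 latency 261≤388).
B: not dominated.
C: not dominated (best throughput).
D: dominated by A (throughput 2506≥1495, p99 latency 388≤779).
E: dominated by C (throughput 4866≥4352, p99 latency 263≤562).
F: not dominated (best p99 latency).

B, C, F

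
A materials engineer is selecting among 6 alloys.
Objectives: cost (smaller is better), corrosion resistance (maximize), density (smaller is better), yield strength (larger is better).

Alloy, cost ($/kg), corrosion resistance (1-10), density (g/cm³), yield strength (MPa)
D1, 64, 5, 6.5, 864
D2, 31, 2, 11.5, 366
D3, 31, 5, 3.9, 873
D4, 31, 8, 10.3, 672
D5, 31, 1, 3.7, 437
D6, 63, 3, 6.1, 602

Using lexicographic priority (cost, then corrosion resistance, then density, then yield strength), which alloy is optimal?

First minimize cost: best is 31, kept {D2, D3, D4, D5}.
Then maximize corrosion resistance: best is 8, kept {D4}.

D4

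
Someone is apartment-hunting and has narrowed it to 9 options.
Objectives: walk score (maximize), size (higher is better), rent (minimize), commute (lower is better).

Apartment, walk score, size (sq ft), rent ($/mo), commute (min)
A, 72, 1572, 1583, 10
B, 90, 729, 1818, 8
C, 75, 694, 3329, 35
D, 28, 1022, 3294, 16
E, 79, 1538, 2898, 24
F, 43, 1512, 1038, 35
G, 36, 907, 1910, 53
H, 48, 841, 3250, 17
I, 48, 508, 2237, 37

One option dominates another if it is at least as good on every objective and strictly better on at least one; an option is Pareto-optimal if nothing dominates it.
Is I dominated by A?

A vs I: walk score 72≥48, size 1572≥508, rent 1583≤2237, commute 10≤37 — A is at least as good on every objective with at least one strict improvement.

Yes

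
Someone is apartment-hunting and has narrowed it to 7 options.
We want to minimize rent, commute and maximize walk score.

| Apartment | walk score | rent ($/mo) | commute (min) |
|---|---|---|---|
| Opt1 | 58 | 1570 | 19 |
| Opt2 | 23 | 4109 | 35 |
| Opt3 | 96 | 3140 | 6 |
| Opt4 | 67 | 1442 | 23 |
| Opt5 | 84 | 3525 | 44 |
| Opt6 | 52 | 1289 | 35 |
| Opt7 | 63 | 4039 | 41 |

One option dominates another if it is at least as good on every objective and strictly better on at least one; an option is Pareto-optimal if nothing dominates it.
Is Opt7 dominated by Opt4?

Yes

Opt4 vs Opt7: walk score 67≥63, rent 1442≤4039, commute 23≤41 — Opt4 is at least as good on every objective with at least one strict improvement.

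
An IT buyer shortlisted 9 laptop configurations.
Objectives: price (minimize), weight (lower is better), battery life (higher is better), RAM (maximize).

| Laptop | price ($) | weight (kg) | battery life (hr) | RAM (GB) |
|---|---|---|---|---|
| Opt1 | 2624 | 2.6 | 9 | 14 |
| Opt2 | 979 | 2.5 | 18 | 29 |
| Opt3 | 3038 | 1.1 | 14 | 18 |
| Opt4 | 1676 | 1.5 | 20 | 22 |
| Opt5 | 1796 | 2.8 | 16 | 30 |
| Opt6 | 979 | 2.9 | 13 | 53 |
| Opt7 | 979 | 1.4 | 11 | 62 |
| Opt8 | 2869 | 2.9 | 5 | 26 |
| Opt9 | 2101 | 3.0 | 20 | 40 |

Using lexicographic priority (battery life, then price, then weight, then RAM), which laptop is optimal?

Opt4

First maximize battery life: best is 20, kept {Opt4, Opt9}.
Then minimize price: best is 1676, kept {Opt4}.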